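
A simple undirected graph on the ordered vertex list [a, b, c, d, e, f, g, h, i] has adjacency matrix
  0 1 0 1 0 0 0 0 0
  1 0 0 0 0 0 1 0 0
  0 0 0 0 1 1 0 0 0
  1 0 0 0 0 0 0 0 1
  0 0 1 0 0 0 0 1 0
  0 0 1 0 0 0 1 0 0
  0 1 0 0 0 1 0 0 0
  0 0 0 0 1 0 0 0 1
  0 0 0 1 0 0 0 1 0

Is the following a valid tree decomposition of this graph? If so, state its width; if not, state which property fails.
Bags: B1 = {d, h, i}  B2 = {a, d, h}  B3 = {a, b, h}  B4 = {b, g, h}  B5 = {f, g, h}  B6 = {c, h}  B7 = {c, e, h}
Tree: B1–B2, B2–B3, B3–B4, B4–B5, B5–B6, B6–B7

No — edge (f,c) lies in no bag.

A tree decomposition must satisfy three properties: every vertex lies in some bag; for every edge, both endpoints lie together in some bag; and for every vertex, the bags containing it form a connected subtree. Here edge (f,c) lies in no bag, so the decomposition is invalid.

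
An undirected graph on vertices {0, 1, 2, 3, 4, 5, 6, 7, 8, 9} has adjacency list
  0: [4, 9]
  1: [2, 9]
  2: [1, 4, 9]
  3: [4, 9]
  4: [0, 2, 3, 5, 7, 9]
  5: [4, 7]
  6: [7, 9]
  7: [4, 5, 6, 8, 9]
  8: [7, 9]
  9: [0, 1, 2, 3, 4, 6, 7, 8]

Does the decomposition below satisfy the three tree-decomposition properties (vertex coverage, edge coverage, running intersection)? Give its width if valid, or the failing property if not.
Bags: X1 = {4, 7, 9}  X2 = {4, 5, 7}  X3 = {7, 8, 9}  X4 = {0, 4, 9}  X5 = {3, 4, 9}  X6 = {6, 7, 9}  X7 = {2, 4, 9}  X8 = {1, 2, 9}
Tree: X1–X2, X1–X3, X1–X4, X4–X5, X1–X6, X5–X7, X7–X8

Every vertex of G appears in some bag (union = {0, 1, 2, 3, 4, 5, 6, 7, 8, 9}); every edge is covered by a bag; and for each vertex v the set of bags containing v is connected in the bag tree. The decomposition is therefore valid. The largest bag has 3 vertices, so the width is 2.

Yes; width 2.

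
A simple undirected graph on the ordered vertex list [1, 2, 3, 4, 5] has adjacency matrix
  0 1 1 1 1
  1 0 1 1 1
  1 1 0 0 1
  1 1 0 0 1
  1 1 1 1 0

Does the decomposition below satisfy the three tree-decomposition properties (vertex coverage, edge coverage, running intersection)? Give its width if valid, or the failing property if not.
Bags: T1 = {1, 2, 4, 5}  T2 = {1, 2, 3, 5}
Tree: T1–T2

Checking the three conditions: (i) the bags cover all of {1, 2, 3, 4, 5}; (ii) for each edge, some bag contains both endpoints; (iii) the bags containing any fixed vertex form a subtree. All hold, so the decomposition is valid with width 4 − 1 = 3.

Yes; width 3.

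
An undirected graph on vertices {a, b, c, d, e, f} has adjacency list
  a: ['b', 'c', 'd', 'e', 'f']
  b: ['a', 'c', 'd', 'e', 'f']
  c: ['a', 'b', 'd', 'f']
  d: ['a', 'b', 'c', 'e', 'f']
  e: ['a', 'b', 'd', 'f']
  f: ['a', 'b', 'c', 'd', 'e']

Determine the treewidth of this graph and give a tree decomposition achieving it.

Every bag has size at most 5, so the width is 5 − 1 = 4 and tw(G) ≤ 4. For the lower bound, the 5 vertices {a, b, d, e, f} are pairwise adjacent, and any tree decomposition puts a clique entirely inside one bag — forcing width ≥ 4. Therefore the treewidth is 4.

Treewidth 4.
One optimal decomposition is:
Bags: B1 = {a, b, c, d, f}  B2 = {a, b, d, e, f}
Tree: B1–B2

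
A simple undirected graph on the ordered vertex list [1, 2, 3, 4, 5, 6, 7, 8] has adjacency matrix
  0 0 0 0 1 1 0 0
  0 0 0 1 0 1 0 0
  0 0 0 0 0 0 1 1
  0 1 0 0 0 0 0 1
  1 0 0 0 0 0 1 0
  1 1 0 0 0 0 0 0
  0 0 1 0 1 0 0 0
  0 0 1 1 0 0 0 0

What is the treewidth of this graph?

2

A width-2 tree decomposition is:
Bags: B1 = {2, 4, 8}  B2 = {2, 6, 8}  B3 = {1, 6, 8}  B4 = {1, 5, 8}  B5 = {5, 7, 8}  B6 = {3, 7, 8}
Tree: B1–B2, B2–B3, B3–B4, B4–B5, B5–B6
Every bag has size at most 3, so the width is 3 − 1 = 2 and tw(G) ≤ 2. The edges 8–4–2–6–1–5–7–3–8 form a cycle, so G is not a tree and its treewidth is at least 2. The upper and lower bounds meet at 2, so that is the treewidth.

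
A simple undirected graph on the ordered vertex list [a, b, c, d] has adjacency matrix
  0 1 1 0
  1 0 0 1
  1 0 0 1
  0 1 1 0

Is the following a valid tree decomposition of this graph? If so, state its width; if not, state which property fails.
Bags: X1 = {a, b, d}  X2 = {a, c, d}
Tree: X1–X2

Vertex coverage: the bags together contain {a, b, c, d}, the full vertex set. Edge coverage: each edge of G has both endpoints in at least one bag. Running intersection: for every vertex, the bags containing it form a connected subtree. All three properties hold, so this is a valid tree decomposition of width max|bag| − 1 = 2, and hence tw(G) ≤ 2.

Yes; width 2.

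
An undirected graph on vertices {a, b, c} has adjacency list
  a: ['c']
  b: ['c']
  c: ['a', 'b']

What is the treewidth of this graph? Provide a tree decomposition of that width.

Every bag has size at most 2, so the width is 2 − 1 = 1 and tw(G) ≤ 1. Since G has at least one edge (e.g. a–c), it is not an edgeless graph, so tw(G) ≥ 1. Combining the bounds, tw(G) = 1.

Treewidth 1.
One optimal decomposition is:
Bags: B1 = {a, c}  B2 = {b, c}
Tree: B1–B2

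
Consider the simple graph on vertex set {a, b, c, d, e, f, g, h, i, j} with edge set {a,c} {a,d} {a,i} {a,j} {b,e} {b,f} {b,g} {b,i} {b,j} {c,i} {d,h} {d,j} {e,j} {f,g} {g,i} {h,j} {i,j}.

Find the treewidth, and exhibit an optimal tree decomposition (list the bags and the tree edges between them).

Treewidth 2.
One optimal decomposition is:
Bags: B1 = {b, i, j}  B2 = {a, i, j}  B3 = {b, e, j}  B4 = {a, c, i}  B5 = {b, g, i}  B6 = {a, d, j}  B7 = {d, h, j}  B8 = {b, f, g}
Tree: B1–B2, B1–B3, B2–B4, B1–B5, B2–B6, B6–B7, B5–B8

Each bag holds 3 vertices, so the decomposition has width 2, which upper-bounds the treewidth. On the other hand G contains the 3-clique {b, f, g}. A clique must lie in a single bag of any decomposition, so no decomposition can have width below 2. Therefore the treewidth is 2.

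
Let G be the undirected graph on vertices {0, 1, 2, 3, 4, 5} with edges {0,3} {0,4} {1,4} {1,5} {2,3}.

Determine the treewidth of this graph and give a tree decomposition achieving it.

Every bag has size at most 2, so the width is 2 − 1 = 1 and tw(G) ≤ 1. Since G has at least one edge (e.g. 2–3), it is not an edgeless graph, so tw(G) ≥ 1. The upper and lower bounds meet at 1, so that is the treewidth.

Treewidth 1.
One optimal decomposition is:
Bags: B1 = {2, 3}  B2 = {0, 3}  B3 = {0, 4}  B4 = {1, 4}  B5 = {1, 5}
Tree: B1–B2, B2–B3, B3–B4, B4–B5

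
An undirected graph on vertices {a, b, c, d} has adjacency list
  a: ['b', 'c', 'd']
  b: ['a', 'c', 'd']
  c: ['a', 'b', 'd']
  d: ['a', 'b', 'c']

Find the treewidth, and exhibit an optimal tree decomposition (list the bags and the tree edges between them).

Treewidth 3.
Bags: B1 = {a, b, c, d}
Tree: (single bag)

With just one bag of size 4, the width is 4 − 1 = 3, so tw(G) ≤ 3. For the lower bound, the 4 vertices {a, b, c, d} are pairwise adjacent, and any tree decomposition puts a clique entirely inside one bag — forcing width ≥ 3. Combining the bounds, tw(G) = 3.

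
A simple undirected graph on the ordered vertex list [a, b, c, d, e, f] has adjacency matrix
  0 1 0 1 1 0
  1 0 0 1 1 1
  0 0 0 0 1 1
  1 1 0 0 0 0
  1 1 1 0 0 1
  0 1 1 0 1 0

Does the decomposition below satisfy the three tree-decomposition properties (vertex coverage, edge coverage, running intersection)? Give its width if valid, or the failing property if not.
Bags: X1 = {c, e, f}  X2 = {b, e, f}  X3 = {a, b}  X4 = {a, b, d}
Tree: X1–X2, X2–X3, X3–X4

A tree decomposition must satisfy three properties: every vertex lies in some bag; for every edge, both endpoints lie together in some bag; and for every vertex, the bags containing it form a connected subtree. Here edge (e,a) lies in no bag, so the decomposition is invalid.

No — edge (e,a) lies in no bag.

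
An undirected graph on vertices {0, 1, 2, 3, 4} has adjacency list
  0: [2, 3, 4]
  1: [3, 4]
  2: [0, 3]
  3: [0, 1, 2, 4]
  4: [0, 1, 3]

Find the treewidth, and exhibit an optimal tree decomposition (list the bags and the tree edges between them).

Treewidth 2.
Bags: B1 = {0, 3, 4}  B2 = {0, 2, 3}  B3 = {1, 3, 4}
Tree: B1–B2, B1–B3

Every bag has size at most 3, so the width is 3 − 1 = 2 and tw(G) ≤ 2. Conversely, {0, 2, 3} is a clique of size 3, and the vertices of any clique must share a bag in every tree decomposition; so some bag has ≥ 3 vertices and tw(G) ≥ 2. Combining the bounds, tw(G) = 2.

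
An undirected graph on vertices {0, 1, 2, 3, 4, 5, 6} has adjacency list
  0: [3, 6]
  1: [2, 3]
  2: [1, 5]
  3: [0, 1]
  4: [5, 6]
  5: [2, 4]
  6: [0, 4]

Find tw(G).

A width-2 tree decomposition is:
Bags: B1 = {2, 4, 5}  B2 = {2, 4, 6}  B3 = {0, 2, 6}  B4 = {0, 2, 3}  B5 = {1, 2, 3}
Tree: B1–B2, B2–B3, B3–B4, B4–B5
The largest bag has 3 vertices, giving width 2; this decomposition certifies tw(G) ≤ 2. Since 2–5–4–6–0–3–1–2 is a cycle in G, G is not acyclic. Forests are exactly the graphs of treewidth ≤ 1, so tw(G) ≥ 2. The upper and lower bounds meet at 2, so that is the treewidth.

2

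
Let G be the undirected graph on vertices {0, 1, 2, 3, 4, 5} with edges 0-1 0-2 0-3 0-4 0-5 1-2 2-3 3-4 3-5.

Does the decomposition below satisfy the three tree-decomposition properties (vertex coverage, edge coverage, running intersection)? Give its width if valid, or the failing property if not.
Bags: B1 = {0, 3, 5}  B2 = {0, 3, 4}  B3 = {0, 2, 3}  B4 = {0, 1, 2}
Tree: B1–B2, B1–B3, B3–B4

Yes; width 2.

Vertex coverage: the bags together contain {0, 1, 2, 3, 4, 5}, the full vertex set. Edge coverage: each edge of G has both endpoints in at least one bag. Running intersection: for every vertex, the bags containing it form a connected subtree. All three properties hold, so this is a valid tree decomposition of width max|bag| − 1 = 2, and hence tw(G) ≤ 2.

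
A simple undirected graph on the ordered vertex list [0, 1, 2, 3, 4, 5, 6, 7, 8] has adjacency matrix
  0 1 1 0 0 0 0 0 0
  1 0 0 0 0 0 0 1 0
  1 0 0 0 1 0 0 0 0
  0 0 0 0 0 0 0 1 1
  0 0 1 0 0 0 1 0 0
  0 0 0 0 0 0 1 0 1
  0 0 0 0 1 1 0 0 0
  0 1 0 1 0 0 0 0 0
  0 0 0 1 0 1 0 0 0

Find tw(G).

2

A width-2 tree decomposition is:
Bags: B1 = {0, 2, 4}  B2 = {0, 4, 6}  B3 = {0, 5, 6}  B4 = {0, 5, 8}  B5 = {0, 3, 8}  B6 = {0, 3, 7}  B7 = {0, 1, 7}
Tree: B1–B2, B2–B3, B3–B4, B4–B5, B5–B6, B6–B7
Each bag holds 3 vertices, so the decomposition has width 2, which upper-bounds the treewidth. The edges 0–2–4–6–5–8–3–7–1–0 form a cycle, so G is not a tree and its treewidth is at least 2. Hence tw(G) = 2 exactly.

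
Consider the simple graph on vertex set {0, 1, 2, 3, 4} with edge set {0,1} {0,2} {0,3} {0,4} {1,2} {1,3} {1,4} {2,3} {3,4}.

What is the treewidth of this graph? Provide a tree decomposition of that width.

Treewidth 3.
One such decomposition:
Bags: B1 = {0, 1, 3, 4}  B2 = {0, 1, 2, 3}
Tree: B1–B2

Each bag holds 4 vertices, so the decomposition has width 3, which upper-bounds the treewidth. On the other hand G contains the 4-clique {0, 1, 2, 3}. A clique must lie in a single bag of any decomposition, so no decomposition can have width below 3. The upper and lower bounds meet at 3, so that is the treewidth.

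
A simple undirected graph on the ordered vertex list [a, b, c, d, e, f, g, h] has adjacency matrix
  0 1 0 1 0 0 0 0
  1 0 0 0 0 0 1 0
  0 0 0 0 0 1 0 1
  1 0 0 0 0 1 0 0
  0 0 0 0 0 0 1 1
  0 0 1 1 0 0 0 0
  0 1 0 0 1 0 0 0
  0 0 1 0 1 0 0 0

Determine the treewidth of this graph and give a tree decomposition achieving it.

Treewidth 2.
One such decomposition:
Bags: B1 = {a, b, d}  B2 = {b, d, g}  B3 = {d, e, g}  B4 = {d, e, h}  B5 = {c, d, h}  B6 = {c, d, f}
Tree: B1–B2, B2–B3, B3–B4, B4–B5, B5–B6

Each bag holds 3 vertices, so the decomposition has width 2, which upper-bounds the treewidth. Since d–a–b–g–e–h–c–f–d is a cycle in G, G is not acyclic. Forests are exactly the graphs of treewidth ≤ 1, so tw(G) ≥ 2. The upper and lower bounds meet at 2, so that is the treewidth.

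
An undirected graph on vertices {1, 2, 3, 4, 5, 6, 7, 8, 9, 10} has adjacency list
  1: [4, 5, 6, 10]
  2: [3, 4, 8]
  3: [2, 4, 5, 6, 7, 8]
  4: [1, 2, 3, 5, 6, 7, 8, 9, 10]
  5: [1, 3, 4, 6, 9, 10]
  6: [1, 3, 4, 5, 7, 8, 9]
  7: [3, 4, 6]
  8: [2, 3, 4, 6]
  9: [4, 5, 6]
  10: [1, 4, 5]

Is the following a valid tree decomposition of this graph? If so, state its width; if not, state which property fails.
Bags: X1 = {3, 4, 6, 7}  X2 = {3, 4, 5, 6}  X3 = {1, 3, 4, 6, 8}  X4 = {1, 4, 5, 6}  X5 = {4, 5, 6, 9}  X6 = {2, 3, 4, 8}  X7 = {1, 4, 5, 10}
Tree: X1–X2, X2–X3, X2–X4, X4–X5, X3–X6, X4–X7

No — bags containing vertex 1 are not connected in the tree.

A tree decomposition must satisfy three properties: every vertex lies in some bag; for every edge, both endpoints lie together in some bag; and for every vertex, the bags containing it form a connected subtree. Here bags containing vertex 1 are not connected in the tree, so the decomposition is invalid.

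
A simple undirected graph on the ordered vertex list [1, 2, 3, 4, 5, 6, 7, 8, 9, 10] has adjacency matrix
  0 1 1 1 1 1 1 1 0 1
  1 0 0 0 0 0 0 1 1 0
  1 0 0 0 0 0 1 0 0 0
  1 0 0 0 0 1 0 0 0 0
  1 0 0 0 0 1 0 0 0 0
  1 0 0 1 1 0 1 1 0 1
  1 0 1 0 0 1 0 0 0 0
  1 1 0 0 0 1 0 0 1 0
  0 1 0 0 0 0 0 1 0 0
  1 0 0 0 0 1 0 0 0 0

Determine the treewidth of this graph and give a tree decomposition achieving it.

The largest bag has 3 vertices, giving width 2; this decomposition certifies tw(G) ≤ 2. Conversely, {1, 2, 8} is a clique of size 3, and the vertices of any clique must share a bag in every tree decomposition; so some bag has ≥ 3 vertices and tw(G) ≥ 2. Therefore the treewidth is 2.

Treewidth 2.
One such decomposition:
Bags: B1 = {1, 6, 7}  B2 = {1, 4, 6}  B3 = {1, 3, 7}  B4 = {1, 6, 8}  B5 = {1, 6, 10}  B6 = {1, 2, 8}  B7 = {1, 5, 6}  B8 = {2, 8, 9}
Tree: B1–B2, B1–B3, B2–B4, B2–B5, B4–B6, B4–B7, B6–B8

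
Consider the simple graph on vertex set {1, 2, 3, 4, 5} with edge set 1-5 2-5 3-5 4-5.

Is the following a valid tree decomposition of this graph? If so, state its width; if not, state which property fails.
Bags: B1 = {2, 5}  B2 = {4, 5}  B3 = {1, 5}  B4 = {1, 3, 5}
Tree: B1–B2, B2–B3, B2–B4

No — bags containing vertex 1 are not connected in the tree.

A tree decomposition must satisfy three properties: every vertex lies in some bag; for every edge, both endpoints lie together in some bag; and for every vertex, the bags containing it form a connected subtree. Here bags containing vertex 1 are not connected in the tree, so the decomposition is invalid.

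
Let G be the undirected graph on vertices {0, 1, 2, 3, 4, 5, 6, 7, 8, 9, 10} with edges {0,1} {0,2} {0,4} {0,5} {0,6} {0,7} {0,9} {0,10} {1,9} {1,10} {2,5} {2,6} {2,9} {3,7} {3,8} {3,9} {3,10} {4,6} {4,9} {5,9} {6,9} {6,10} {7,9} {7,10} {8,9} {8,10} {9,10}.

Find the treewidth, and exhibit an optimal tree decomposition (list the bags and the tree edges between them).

The largest bag has 4 vertices, giving width 3; this decomposition certifies tw(G) ≤ 3. Conversely, {0, 1, 9, 10} is a clique of size 4, and the vertices of any clique must share a bag in every tree decomposition; so some bag has ≥ 4 vertices and tw(G) ≥ 3. Hence tw(G) = 3 exactly.

Treewidth 3.
Bags: B1 = {0, 4, 6, 9}  B2 = {0, 6, 9, 10}  B3 = {0, 1, 9, 10}  B4 = {0, 2, 6, 9}  B5 = {0, 7, 9, 10}  B6 = {3, 7, 9, 10}  B7 = {3, 8, 9, 10}  B8 = {0, 2, 5, 9}
Tree: B1–B2, B2–B3, B1–B4, B3–B5, B5–B6, B6–B7, B4–B8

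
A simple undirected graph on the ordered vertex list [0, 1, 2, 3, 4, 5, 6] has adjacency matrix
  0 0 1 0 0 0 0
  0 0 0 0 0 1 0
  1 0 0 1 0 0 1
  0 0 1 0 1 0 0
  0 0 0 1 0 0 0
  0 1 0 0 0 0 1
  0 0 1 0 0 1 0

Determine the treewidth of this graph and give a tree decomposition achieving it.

Treewidth 1.
Bags: B1 = {5, 6}  B2 = {2, 6}  B3 = {2, 3}  B4 = {0, 2}  B5 = {3, 4}  B6 = {1, 5}
Tree: B1–B2, B2–B3, B3–B4, B3–B5, B1–B6

The largest bag has 2 vertices, giving width 1; this decomposition certifies tw(G) ≤ 1. Since G has at least one edge (e.g. 6–5), it is not an edgeless graph, so tw(G) ≥ 1. Hence tw(G) = 1 exactly.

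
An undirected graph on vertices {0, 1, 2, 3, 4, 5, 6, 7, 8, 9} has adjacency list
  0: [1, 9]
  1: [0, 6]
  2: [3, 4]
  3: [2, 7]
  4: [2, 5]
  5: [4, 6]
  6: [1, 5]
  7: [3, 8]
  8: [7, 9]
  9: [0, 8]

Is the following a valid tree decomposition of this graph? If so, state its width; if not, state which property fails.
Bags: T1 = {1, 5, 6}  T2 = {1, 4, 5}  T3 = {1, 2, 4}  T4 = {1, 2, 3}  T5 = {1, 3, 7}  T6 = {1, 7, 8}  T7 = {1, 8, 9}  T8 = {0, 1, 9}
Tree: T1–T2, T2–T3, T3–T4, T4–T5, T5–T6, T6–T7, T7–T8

Checking the three conditions: (i) the bags cover all of {0, 1, 2, 3, 4, 5, 6, 7, 8, 9}; (ii) for each edge, some bag contains both endpoints; (iii) the bags containing any fixed vertex form a subtree. All hold, so the decomposition is valid with width 3 − 1 = 2.

Yes; width 2.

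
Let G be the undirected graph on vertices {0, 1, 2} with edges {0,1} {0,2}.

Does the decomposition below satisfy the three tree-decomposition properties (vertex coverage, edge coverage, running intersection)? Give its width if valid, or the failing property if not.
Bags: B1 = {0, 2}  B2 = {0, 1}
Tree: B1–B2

Yes; width 1.

Vertex coverage: the bags together contain {0, 1, 2}, the full vertex set. Edge coverage: each edge of G has both endpoints in at least one bag. Running intersection: for every vertex, the bags containing it form a connected subtree. All three properties hold, so this is a valid tree decomposition of width max|bag| − 1 = 1, and hence tw(G) ≤ 1.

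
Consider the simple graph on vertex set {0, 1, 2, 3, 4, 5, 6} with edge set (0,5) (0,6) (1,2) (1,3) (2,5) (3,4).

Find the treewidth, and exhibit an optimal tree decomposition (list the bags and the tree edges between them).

Treewidth 1.
One such decomposition:
Bags: B1 = {3, 4}  B2 = {1, 3}  B3 = {1, 2}  B4 = {2, 5}  B5 = {0, 5}  B6 = {0, 6}
Tree: B1–B2, B2–B3, B3–B4, B4–B5, B5–B6

Every bag has size at most 2, so the width is 2 − 1 = 1 and tw(G) ≤ 1. Any graph with an edge has treewidth ≥ 1, and G has the edge 4–3. Therefore the treewidth is 1.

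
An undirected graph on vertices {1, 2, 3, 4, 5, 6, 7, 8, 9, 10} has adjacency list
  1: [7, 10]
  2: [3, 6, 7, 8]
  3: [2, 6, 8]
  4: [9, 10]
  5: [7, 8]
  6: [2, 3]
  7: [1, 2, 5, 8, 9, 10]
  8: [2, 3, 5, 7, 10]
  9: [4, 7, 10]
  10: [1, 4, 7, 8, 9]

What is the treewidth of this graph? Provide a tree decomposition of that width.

Treewidth 2.
Bags: B1 = {5, 7, 8}  B2 = {2, 7, 8}  B3 = {7, 8, 10}  B4 = {7, 9, 10}  B5 = {4, 9, 10}  B6 = {2, 3, 8}  B7 = {1, 7, 10}  B8 = {2, 3, 6}
Tree: B1–B2, B2–B3, B3–B4, B4–B5, B2–B6, B4–B7, B6–B8

Every bag has size at most 3, so the width is 3 − 1 = 2 and tw(G) ≤ 2. Conversely, {2, 3, 8} is a clique of size 3, and the vertices of any clique must share a bag in every tree decomposition; so some bag has ≥ 3 vertices and tw(G) ≥ 2. Hence tw(G) = 2 exactly.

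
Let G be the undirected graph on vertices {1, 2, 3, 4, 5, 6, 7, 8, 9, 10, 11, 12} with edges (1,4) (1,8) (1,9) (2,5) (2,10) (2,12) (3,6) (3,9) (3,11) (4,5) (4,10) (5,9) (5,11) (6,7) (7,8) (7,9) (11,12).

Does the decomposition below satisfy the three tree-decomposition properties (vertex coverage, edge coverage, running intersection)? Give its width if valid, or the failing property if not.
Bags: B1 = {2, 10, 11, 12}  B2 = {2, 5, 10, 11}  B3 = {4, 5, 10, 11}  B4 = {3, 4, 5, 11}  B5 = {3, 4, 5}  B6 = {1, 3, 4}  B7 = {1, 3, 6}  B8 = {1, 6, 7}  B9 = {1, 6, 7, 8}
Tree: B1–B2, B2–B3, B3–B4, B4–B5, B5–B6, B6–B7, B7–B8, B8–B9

No — vertex 9 appears in no bag.

A tree decomposition must satisfy three properties: every vertex lies in some bag; for every edge, both endpoints lie together in some bag; and for every vertex, the bags containing it form a connected subtree. Here vertex 9 appears in no bag, so the decomposition is invalid.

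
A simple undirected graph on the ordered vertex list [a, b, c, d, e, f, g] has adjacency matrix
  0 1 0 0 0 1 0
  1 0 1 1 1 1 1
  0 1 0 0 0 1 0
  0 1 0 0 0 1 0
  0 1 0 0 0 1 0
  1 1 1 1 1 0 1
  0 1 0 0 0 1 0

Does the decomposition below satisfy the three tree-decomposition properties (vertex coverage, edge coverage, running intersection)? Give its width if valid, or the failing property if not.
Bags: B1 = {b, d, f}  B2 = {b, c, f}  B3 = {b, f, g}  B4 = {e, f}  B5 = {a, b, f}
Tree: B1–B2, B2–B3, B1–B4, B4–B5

A tree decomposition must satisfy three properties: every vertex lies in some bag; for every edge, both endpoints lie together in some bag; and for every vertex, the bags containing it form a connected subtree. Here edge (b,e) lies in no bag, so the decomposition is invalid.

No — edge (b,e) lies in no bag.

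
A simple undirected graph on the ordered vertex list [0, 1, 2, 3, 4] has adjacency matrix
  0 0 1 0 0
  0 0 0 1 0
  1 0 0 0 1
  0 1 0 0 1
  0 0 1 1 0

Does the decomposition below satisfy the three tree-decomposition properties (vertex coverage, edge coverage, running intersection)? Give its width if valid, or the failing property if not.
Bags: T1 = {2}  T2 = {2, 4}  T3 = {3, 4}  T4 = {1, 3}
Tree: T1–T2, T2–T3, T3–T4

No — vertex 0 appears in no bag.

A tree decomposition must satisfy three properties: every vertex lies in some bag; for every edge, both endpoints lie together in some bag; and for every vertex, the bags containing it form a connected subtree. Here vertex 0 appears in no bag, so the decomposition is invalid.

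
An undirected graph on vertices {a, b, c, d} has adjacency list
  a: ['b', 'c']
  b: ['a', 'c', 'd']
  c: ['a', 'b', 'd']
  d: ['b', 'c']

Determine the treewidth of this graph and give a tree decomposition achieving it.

Treewidth 2.
One such decomposition:
Bags: B1 = {b, c, d}  B2 = {a, b, c}
Tree: B1–B2

Every bag has size at most 3, so the width is 3 − 1 = 2 and tw(G) ≤ 2. Conversely, {b, c, d} is a clique of size 3, and the vertices of any clique must share a bag in every tree decomposition; so some bag has ≥ 3 vertices and tw(G) ≥ 2. Therefore the treewidth is 2.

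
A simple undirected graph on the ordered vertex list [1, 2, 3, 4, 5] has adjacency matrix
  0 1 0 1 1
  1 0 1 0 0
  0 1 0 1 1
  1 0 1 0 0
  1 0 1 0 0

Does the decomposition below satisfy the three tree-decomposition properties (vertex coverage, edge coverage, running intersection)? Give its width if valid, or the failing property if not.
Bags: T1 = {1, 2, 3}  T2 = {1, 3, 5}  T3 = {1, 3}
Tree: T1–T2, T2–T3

A tree decomposition must satisfy three properties: every vertex lies in some bag; for every edge, both endpoints lie together in some bag; and for every vertex, the bags containing it form a connected subtree. Here vertex 4 appears in no bag, so the decomposition is invalid.

No — vertex 4 appears in no bag.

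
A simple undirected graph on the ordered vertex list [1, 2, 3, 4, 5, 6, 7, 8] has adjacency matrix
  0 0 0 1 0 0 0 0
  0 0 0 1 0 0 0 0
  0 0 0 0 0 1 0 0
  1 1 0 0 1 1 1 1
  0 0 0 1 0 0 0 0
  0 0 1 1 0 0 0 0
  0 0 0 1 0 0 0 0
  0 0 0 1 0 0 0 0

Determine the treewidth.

A width-1 tree decomposition is:
Bags: B1 = {2, 4}  B2 = {4, 7}  B3 = {1, 4}  B4 = {4, 5}  B5 = {4, 6}  B6 = {3, 6}  B7 = {4, 8}
Tree: B1–B2, B2–B3, B3–B4, B3–B5, B5–B6, B3–B7
Every bag has size at most 2, so the width is 2 − 1 = 1 and tw(G) ≤ 1. G has an edge, so its treewidth is at least 1. Combining the bounds, tw(G) = 1.

1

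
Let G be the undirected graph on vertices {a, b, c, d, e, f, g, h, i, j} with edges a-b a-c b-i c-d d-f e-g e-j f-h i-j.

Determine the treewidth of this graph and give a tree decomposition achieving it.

Every bag has size at most 2, so the width is 2 − 1 = 1 and tw(G) ≤ 1. Since G has at least one edge (e.g. h–f), it is not an edgeless graph, so tw(G) ≥ 1. Therefore the treewidth is 1.

Treewidth 1.
One optimal decomposition is:
Bags: B1 = {f, h}  B2 = {d, f}  B3 = {c, d}  B4 = {a, c}  B5 = {a, b}  B6 = {b, i}  B7 = {i, j}  B8 = {e, j}  B9 = {e, g}
Tree: B1–B2, B2–B3, B3–B4, B4–B5, B5–B6, B6–B7, B7–B8, B8–B9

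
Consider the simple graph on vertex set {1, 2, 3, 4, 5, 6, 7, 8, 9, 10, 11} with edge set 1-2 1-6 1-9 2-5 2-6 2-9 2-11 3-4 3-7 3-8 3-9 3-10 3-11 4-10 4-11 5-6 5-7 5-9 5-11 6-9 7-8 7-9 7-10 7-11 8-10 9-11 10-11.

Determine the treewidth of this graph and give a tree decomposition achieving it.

The largest bag has 4 vertices, giving width 3; this decomposition certifies tw(G) ≤ 3. For the lower bound, the 4 vertices {3, 7, 8, 10} are pairwise adjacent, and any tree decomposition puts a clique entirely inside one bag — forcing width ≥ 3. Therefore the treewidth is 3.

Treewidth 3.
Bags: B1 = {2, 5, 9, 11}  B2 = {5, 7, 9, 11}  B3 = {3, 7, 9, 11}  B4 = {3, 7, 10, 11}  B5 = {3, 4, 10, 11}  B6 = {2, 5, 6, 9}  B7 = {3, 7, 8, 10}  B8 = {1, 2, 6, 9}
Tree: B1–B2, B2–B3, B3–B4, B4–B5, B1–B6, B4–B7, B6–B8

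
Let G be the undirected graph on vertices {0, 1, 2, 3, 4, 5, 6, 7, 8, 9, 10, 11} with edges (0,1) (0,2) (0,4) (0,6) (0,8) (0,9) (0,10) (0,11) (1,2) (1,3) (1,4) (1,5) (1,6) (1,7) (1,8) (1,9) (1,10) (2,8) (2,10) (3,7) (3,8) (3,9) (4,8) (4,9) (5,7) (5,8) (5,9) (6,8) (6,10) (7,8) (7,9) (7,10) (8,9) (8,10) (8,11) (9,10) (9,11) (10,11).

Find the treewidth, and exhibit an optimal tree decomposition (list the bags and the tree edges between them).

Treewidth 4.
Bags: B1 = {0, 1, 2, 8, 10}  B2 = {0, 1, 6, 8, 10}  B3 = {0, 1, 8, 9, 10}  B4 = {1, 7, 8, 9, 10}  B5 = {0, 8, 9, 10, 11}  B6 = {0, 1, 4, 8, 9}  B7 = {1, 3, 7, 8, 9}  B8 = {1, 5, 7, 8, 9}
Tree: B1–B2, B1–B3, B3–B4, B3–B5, B3–B6, B4–B7, B7–B8

The largest bag has 5 vertices, giving width 4; this decomposition certifies tw(G) ≤ 4. Conversely, {0, 1, 8, 9, 10} is a clique of size 5, and the vertices of any clique must share a bag in every tree decomposition; so some bag has ≥ 5 vertices and tw(G) ≥ 4. The upper and lower bounds meet at 4, so that is the treewidth.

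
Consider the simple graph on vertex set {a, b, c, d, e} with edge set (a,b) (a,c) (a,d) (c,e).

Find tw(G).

1

A width-1 tree decomposition is:
Bags: B1 = {a, d}  B2 = {a, c}  B3 = {c, e}  B4 = {a, b}
Tree: B1–B2, B2–B3, B2–B4
Every bag has size at most 2, so the width is 2 − 1 = 1 and tw(G) ≤ 1. G has an edge, so its treewidth is at least 1. Combining the bounds, tw(G) = 1.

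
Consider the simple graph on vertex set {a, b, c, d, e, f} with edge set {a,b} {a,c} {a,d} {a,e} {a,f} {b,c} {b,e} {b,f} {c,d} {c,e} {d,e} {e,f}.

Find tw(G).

3

A width-3 tree decomposition is:
Bags: B1 = {a, b, c, e}  B2 = {a, c, d, e}  B3 = {a, b, e, f}
Tree: B1–B2, B1–B3
Every bag has size at most 4, so the width is 4 − 1 = 3 and tw(G) ≤ 3. For the lower bound, the 4 vertices {a, c, d, e} are pairwise adjacent, and any tree decomposition puts a clique entirely inside one bag — forcing width ≥ 3. Combining the bounds, tw(G) = 3.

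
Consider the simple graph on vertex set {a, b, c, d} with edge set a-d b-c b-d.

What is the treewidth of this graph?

1

A width-1 tree decomposition is:
Bags: B1 = {b, c}  B2 = {b, d}  B3 = {a, d}
Tree: B1–B2, B2–B3
Each bag holds 2 vertices, so the decomposition has width 1, which upper-bounds the treewidth. Since G has at least one edge (e.g. c–b), it is not an edgeless graph, so tw(G) ≥ 1. Hence tw(G) = 1 exactly.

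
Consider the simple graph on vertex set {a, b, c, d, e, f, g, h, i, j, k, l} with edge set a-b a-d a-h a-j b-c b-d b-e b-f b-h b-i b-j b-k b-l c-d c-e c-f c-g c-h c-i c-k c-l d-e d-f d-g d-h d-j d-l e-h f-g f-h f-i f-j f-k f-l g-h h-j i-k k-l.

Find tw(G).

4

A width-4 tree decomposition is:
Bags: B1 = {b, c, d, f, h}  B2 = {b, d, f, h, j}  B3 = {b, c, d, f, l}  B4 = {c, d, f, g, h}  B5 = {a, b, d, h, j}  B6 = {b, c, f, k, l}  B7 = {b, c, f, i, k}  B8 = {b, c, d, e, h}
Tree: B1–B2, B1–B3, B1–B4, B2–B5, B3–B6, B6–B7, B1–B8
The largest bag has 5 vertices, giving width 4; this decomposition certifies tw(G) ≤ 4. Conversely, {c, d, f, g, h} is a clique of size 5, and the vertices of any clique must share a bag in every tree decomposition; so some bag has ≥ 5 vertices and tw(G) ≥ 4. Therefore the treewidth is 4.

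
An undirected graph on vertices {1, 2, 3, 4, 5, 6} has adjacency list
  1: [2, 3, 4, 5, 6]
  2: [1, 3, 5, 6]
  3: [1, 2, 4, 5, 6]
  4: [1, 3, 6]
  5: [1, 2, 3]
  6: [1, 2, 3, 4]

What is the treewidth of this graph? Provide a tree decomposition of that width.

Every bag has size at most 4, so the width is 4 − 1 = 3 and tw(G) ≤ 3. On the other hand G contains the 4-clique {1, 2, 3, 5}. A clique must lie in a single bag of any decomposition, so no decomposition can have width below 3. The upper and lower bounds meet at 3, so that is the treewidth.

Treewidth 3.
Bags: B1 = {1, 2, 3, 6}  B2 = {1, 2, 3, 5}  B3 = {1, 3, 4, 6}
Tree: B1–B2, B1–B3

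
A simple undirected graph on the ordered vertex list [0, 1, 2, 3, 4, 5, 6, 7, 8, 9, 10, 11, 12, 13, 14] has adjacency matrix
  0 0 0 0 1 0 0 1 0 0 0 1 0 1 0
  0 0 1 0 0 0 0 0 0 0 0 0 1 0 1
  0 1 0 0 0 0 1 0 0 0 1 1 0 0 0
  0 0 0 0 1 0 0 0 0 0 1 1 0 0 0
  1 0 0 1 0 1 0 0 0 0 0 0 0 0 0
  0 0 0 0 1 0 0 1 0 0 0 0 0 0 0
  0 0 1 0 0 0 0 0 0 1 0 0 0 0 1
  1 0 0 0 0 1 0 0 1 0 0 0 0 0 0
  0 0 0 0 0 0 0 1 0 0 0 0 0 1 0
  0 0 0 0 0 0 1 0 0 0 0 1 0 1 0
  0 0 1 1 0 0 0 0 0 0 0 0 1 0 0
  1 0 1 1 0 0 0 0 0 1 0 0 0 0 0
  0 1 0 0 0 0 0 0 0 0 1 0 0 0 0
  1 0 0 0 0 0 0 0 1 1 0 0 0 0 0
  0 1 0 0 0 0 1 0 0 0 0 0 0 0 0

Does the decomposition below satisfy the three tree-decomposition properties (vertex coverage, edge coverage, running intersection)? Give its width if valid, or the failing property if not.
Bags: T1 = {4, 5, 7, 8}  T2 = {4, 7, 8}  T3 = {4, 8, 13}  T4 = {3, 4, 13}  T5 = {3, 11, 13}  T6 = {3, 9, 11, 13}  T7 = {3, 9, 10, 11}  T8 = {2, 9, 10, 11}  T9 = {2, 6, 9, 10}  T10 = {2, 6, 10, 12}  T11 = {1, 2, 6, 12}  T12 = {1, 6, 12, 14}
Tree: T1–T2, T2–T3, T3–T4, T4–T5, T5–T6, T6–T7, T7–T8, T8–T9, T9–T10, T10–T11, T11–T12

No — vertex 0 appears in no bag.

A tree decomposition must satisfy three properties: every vertex lies in some bag; for every edge, both endpoints lie together in some bag; and for every vertex, the bags containing it form a connected subtree. Here vertex 0 appears in no bag, so the decomposition is invalid.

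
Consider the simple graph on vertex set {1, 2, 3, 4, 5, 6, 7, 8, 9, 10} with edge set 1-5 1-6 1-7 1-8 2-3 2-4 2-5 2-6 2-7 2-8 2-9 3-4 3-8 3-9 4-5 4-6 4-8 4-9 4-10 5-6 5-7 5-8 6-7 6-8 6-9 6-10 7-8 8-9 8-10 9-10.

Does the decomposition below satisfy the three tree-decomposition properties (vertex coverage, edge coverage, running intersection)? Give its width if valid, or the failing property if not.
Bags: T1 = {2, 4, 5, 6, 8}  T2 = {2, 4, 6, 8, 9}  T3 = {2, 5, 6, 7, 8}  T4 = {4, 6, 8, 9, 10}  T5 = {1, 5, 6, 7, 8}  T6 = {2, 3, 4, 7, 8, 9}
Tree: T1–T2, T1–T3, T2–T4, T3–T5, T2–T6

A tree decomposition must satisfy three properties: every vertex lies in some bag; for every edge, both endpoints lie together in some bag; and for every vertex, the bags containing it form a connected subtree. Here bags containing vertex 7 are not connected in the tree, so the decomposition is invalid.

No — bags containing vertex 7 are not connected in the tree.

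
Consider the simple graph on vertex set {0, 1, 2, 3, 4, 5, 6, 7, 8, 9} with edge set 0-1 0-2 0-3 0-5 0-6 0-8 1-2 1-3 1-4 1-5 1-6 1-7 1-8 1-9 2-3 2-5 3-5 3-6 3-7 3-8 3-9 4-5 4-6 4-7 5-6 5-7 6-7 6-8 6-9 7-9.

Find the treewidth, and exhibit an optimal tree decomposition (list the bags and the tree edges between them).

Every bag has size at most 5, so the width is 5 − 1 = 4 and tw(G) ≤ 4. On the other hand G contains the 5-clique {0, 1, 2, 3, 5}. A clique must lie in a single bag of any decomposition, so no decomposition can have width below 4. The upper and lower bounds meet at 4, so that is the treewidth.

Treewidth 4.
One optimal decomposition is:
Bags: B1 = {1, 3, 5, 6, 7}  B2 = {0, 1, 3, 5, 6}  B3 = {1, 3, 6, 7, 9}  B4 = {0, 1, 3, 6, 8}  B5 = {1, 4, 5, 6, 7}  B6 = {0, 1, 2, 3, 5}
Tree: B1–B2, B1–B3, B2–B4, B1–B5, B2–B6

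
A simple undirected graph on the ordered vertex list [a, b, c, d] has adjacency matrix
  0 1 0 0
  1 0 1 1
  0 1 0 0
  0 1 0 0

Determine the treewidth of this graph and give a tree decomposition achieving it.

Treewidth 1.
One optimal decomposition is:
Bags: B1 = {b, d}  B2 = {b, c}  B3 = {a, b}
Tree: B1–B2, B1–B3

The largest bag has 2 vertices, giving width 1; this decomposition certifies tw(G) ≤ 1. G has an edge, so its treewidth is at least 1. Combining the bounds, tw(G) = 1.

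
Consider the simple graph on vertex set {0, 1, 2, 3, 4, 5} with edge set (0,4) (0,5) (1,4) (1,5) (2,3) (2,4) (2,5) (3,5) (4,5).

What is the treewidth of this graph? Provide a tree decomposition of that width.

Treewidth 2.
Bags: B1 = {0, 4, 5}  B2 = {2, 4, 5}  B3 = {2, 3, 5}  B4 = {1, 4, 5}
Tree: B1–B2, B2–B3, B2–B4

Each bag holds 3 vertices, so the decomposition has width 2, which upper-bounds the treewidth. For the lower bound, the 3 vertices {2, 3, 5} are pairwise adjacent, and any tree decomposition puts a clique entirely inside one bag — forcing width ≥ 2. Combining the bounds, tw(G) = 2.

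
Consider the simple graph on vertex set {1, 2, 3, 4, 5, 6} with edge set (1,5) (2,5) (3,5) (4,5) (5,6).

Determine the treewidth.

A width-1 tree decomposition is:
Bags: B1 = {2, 5}  B2 = {3, 5}  B3 = {5, 6}  B4 = {1, 5}  B5 = {4, 5}
Tree: B1–B2, B1–B3, B2–B4, B3–B5
Every bag has size at most 2, so the width is 2 − 1 = 1 and tw(G) ≤ 1. Since G has at least one edge (e.g. 2–5), it is not an edgeless graph, so tw(G) ≥ 1. Combining the bounds, tw(G) = 1.

1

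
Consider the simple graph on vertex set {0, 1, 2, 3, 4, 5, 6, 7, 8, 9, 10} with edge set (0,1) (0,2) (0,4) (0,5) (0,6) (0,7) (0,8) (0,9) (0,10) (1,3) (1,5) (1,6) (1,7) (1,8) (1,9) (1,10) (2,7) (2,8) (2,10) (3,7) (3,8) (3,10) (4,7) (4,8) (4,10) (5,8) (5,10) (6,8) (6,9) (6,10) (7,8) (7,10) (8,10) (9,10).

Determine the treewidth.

A width-4 tree decomposition is:
Bags: B1 = {0, 1, 6, 8, 10}  B2 = {0, 1, 7, 8, 10}  B3 = {0, 2, 7, 8, 10}  B4 = {0, 4, 7, 8, 10}  B5 = {0, 1, 6, 9, 10}  B6 = {1, 3, 7, 8, 10}  B7 = {0, 1, 5, 8, 10}
Tree: B1–B2, B2–B3, B3–B4, B1–B5, B2–B6, B2–B7
Each bag holds 5 vertices, so the decomposition has width 4, which upper-bounds the treewidth. Conversely, {0, 1, 5, 8, 10} is a clique of size 5, and the vertices of any clique must share a bag in every tree decomposition; so some bag has ≥ 5 vertices and tw(G) ≥ 4. Hence tw(G) = 4 exactly.

4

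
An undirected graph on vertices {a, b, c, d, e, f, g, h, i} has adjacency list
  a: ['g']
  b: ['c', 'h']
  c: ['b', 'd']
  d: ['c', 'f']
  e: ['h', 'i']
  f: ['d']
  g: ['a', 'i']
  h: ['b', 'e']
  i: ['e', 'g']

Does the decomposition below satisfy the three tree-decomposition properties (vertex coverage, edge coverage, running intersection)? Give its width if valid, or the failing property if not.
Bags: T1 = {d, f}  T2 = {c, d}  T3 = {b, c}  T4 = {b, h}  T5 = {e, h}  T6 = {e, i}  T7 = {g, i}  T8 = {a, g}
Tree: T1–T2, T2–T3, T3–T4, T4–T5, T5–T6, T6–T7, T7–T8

Yes; width 1.

Every vertex of G appears in some bag (union = {a, b, c, d, e, f, g, h, i}); every edge is covered by a bag; and for each vertex v the set of bags containing v is connected in the bag tree. The decomposition is therefore valid. The largest bag has 2 vertices, so the width is 1.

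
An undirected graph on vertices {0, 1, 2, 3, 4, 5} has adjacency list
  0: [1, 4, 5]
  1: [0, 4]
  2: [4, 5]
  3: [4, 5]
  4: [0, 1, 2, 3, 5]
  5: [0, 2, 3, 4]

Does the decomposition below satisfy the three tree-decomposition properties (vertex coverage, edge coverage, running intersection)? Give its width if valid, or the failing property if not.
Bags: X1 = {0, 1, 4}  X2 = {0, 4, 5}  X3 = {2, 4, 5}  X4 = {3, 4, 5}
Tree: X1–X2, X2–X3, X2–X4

Checking the three conditions: (i) the bags cover all of {0, 1, 2, 3, 4, 5}; (ii) for each edge, some bag contains both endpoints; (iii) the bags containing any fixed vertex form a subtree. All hold, so the decomposition is valid with width 3 − 1 = 2.

Yes; width 2.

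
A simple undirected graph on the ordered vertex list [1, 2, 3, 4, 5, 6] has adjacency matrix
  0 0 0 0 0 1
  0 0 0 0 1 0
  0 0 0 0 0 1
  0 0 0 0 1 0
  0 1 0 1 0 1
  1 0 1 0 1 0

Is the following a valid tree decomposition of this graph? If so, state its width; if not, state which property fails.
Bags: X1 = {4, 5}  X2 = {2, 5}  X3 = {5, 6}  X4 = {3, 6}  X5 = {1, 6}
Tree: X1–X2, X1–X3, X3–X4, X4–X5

Vertex coverage: the bags together contain {1, 2, 3, 4, 5, 6}, the full vertex set. Edge coverage: each edge of G has both endpoints in at least one bag. Running intersection: for every vertex, the bags containing it form a connected subtree. All three properties hold, so this is a valid tree decomposition of width max|bag| − 1 = 1, and hence tw(G) ≤ 1.

Yes; width 1.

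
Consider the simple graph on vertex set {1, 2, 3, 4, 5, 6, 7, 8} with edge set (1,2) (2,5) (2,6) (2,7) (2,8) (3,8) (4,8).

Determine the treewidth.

1

A width-1 tree decomposition is:
Bags: B1 = {1, 2}  B2 = {2, 8}  B3 = {4, 8}  B4 = {2, 5}  B5 = {2, 7}  B6 = {2, 6}  B7 = {3, 8}
Tree: B1–B2, B2–B3, B2–B4, B1–B5, B2–B6, B2–B7
The largest bag has 2 vertices, giving width 1; this decomposition certifies tw(G) ≤ 1. Since G has at least one edge (e.g. 1–2), it is not an edgeless graph, so tw(G) ≥ 1. The upper and lower bounds meet at 1, so that is the treewidth.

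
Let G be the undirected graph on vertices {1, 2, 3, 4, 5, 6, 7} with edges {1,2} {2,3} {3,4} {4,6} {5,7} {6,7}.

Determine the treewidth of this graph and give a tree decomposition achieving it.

The largest bag has 2 vertices, giving width 1; this decomposition certifies tw(G) ≤ 1. G has an edge, so its treewidth is at least 1. Therefore the treewidth is 1.

Treewidth 1.
One optimal decomposition is:
Bags: B1 = {1, 2}  B2 = {2, 3}  B3 = {3, 4}  B4 = {4, 6}  B5 = {6, 7}  B6 = {5, 7}
Tree: B1–B2, B2–B3, B3–B4, B4–B5, B5–B6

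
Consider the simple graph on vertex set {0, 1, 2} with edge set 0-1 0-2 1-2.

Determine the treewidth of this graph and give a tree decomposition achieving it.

A single bag containing all 3 vertices is trivially a valid decomposition of width 2. For the lower bound, the 3 vertices {0, 1, 2} are pairwise adjacent, and any tree decomposition puts a clique entirely inside one bag — forcing width ≥ 2. Therefore the treewidth is 2.

Treewidth 2.
One optimal decomposition is:
Bags: B1 = {0, 1, 2}
Tree: (single bag)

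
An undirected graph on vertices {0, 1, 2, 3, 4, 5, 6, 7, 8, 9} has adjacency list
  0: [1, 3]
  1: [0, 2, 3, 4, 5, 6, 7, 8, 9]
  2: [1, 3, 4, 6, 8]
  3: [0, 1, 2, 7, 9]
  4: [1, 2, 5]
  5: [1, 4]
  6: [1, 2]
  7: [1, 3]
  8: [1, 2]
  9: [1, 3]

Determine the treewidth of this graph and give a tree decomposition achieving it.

Every bag has size at most 3, so the width is 3 − 1 = 2 and tw(G) ≤ 2. For the lower bound, the 3 vertices {0, 1, 3} are pairwise adjacent, and any tree decomposition puts a clique entirely inside one bag — forcing width ≥ 2. The upper and lower bounds meet at 2, so that is the treewidth.

Treewidth 2.
Bags: B1 = {1, 3, 7}  B2 = {1, 2, 3}  B3 = {1, 2, 4}  B4 = {1, 3, 9}  B5 = {0, 1, 3}  B6 = {1, 2, 6}  B7 = {1, 4, 5}  B8 = {1, 2, 8}
Tree: B1–B2, B2–B3, B2–B4, B2–B5, B3–B6, B3–B7, B3–B8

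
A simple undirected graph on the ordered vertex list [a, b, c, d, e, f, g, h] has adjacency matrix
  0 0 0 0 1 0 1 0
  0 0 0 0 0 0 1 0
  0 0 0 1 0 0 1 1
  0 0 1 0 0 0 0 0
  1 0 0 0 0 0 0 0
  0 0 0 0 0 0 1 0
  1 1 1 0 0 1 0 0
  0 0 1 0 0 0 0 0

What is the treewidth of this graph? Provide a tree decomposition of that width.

The largest bag has 2 vertices, giving width 1; this decomposition certifies tw(G) ≤ 1. G has an edge, so its treewidth is at least 1. Hence tw(G) = 1 exactly.

Treewidth 1.
Bags: B1 = {b, g}  B2 = {c, g}  B3 = {c, d}  B4 = {a, g}  B5 = {a, e}  B6 = {f, g}  B7 = {c, h}
Tree: B1–B2, B2–B3, B2–B4, B4–B5, B1–B6, B2–B7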